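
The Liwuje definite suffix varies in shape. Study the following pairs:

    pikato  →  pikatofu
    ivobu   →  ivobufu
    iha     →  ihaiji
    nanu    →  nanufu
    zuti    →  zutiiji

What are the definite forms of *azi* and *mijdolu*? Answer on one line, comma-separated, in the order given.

The pattern is rounding harmony: -fu when the last vowel of the stem is a rounded vowel (*pikato*, *ivobu*, *nanu*); -iji when the last vowel of the stem is an unrounded vowel (*iha*, *zuti*).
*azi* — last vowel /i/ (an unrounded vowel) → -iji → *aziiji*.
The last vowel of *mijdolu* is /u/, which is a rounded vowel, so the suffix is -fu, giving *mijdolufu*.

aziiji, mijdolufu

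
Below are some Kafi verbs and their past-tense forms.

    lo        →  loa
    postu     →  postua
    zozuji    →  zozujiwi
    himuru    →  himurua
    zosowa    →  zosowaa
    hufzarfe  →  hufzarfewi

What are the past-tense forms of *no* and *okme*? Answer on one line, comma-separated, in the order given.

noa, okmewi

The suffix is conditioned by the last vowel: -wi when the last vowel of the stem is a front vowel (*zozuji*, *hufzarfe*); -a when the last vowel of the stem is a back vowel (*lo*, *postu*, *himuru*, *zosowa*).
Since the last vowel of *no* is /o/ (a back vowel), it takes -a, giving *noa*.
Since the last vowel of *okme* is /e/ (a front vowel), it takes -wi, giving *okmewi*.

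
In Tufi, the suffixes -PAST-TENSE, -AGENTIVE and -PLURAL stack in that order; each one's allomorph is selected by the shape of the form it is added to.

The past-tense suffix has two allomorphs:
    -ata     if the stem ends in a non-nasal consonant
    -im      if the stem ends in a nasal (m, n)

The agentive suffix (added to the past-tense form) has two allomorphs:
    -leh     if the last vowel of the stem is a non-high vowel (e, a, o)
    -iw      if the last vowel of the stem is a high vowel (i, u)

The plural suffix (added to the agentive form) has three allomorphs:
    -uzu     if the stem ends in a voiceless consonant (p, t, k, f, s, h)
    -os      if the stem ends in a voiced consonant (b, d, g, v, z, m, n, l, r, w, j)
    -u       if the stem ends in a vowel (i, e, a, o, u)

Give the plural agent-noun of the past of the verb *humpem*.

humpemimiwos

*humpem* — final consonant /m/ (a nasal) → -im → *humpemim*.
The past-tense form *humpemim*: last vowel = /i/, a high vowel → -iw → *humpemimiw*.
The final sound of the agentive form *humpemimiw* is /w/, which is a voiced consonant, so the plural suffix is -os, giving *humpemimiwos*.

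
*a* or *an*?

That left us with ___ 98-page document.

The indefinite article is chosen by the initial *sound* of the following word, not its spelling.
The number *98* is spoken "ninety-…", beginning with /ˈnaɪnti/ — a consonant sound.
So the article is *a*: That left us with a 98-page document.

a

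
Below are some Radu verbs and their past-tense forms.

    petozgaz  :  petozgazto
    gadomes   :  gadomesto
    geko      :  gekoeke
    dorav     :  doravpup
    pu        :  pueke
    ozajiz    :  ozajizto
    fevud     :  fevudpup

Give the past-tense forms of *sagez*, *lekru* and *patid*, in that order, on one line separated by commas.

sagezto, lekrueke, patidpup

Looking at the final sound of each stem: -to when the stem ends in a sibilant (*petozgaz*, *gadomes*, *ozajiz*); -pup when the stem ends in a non-sibilant consonant (*dorav*, *fevud*); -eke when the stem ends in a vowel (*geko*, *pu*).
*sagez*: final sound = /z/, a sibilant → -to → *sagezto*.
Since the final sound of *lekru* is /u/ (a vowel), it takes -eke, giving *lekrueke*.
The final sound of *patid* is /d/, which is a non-sibilant consonant, so the suffix is -pup, giving *patidpup*.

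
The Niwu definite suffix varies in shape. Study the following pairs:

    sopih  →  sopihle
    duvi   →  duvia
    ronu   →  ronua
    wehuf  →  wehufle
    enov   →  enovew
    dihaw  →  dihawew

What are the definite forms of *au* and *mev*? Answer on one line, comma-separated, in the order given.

aua, mevew

The suffix is conditioned by the final sound: -le when the stem ends in a voiceless consonant (*sopih*, *wehuf*); -ew when the stem ends in a voiced consonant (*enov*, *dihaw*); -a when the stem ends in a vowel (*duvi*, *ronu*).
*au* — final sound /u/ (a vowel) → -a → *aua*.
*mev*: final sound = /v/, a voiced consonant → -ew → *mevew*.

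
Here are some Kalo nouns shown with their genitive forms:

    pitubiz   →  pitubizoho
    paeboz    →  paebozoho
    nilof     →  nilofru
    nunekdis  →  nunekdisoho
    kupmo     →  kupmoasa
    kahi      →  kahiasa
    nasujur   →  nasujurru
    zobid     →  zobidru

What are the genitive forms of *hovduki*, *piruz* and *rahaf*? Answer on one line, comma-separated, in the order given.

The suffix is conditioned by the final sound: -oho when the stem ends in a sibilant (*pitubiz*, *paeboz*, *nunekdis*); -ru when the stem ends in a non-sibilant consonant (*nilof*, *nasujur*, *zobid*); -asa when the stem ends in a vowel (*kupmo*, *kahi*).
The final sound of *hovduki* is /i/, which is a vowel, so the suffix is -asa, giving *hovdukiasa*.
The final sound of *piruz* is /z/, which is a sibilant, so the suffix is -oho, giving *piruzoho*.
Since the final sound of *rahaf* is /f/ (a non-sibilant consonant), it takes -ru, giving *rahafru*.

hovdukiasa, piruzoho, rahafru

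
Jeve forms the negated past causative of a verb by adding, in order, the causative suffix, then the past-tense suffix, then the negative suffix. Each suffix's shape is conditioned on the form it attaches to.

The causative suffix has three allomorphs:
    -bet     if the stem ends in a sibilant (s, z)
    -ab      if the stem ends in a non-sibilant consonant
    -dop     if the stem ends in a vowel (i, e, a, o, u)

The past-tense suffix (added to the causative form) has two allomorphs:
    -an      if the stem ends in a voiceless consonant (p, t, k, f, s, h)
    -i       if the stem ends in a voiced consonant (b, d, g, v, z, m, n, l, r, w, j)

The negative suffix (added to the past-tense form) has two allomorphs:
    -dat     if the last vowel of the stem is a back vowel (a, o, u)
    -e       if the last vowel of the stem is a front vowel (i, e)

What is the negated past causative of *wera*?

Since the final sound of *wera* is /a/ (a vowel), it takes -dop, giving *weradop*.
The causative form *weradop* — final consonant /p/ (voiceless) → -an → *weradopan*.
Since the last vowel of the past-tense form *weradopan* is /a/ (a back vowel), it takes -dat, giving *weradopandat*.

weradopandat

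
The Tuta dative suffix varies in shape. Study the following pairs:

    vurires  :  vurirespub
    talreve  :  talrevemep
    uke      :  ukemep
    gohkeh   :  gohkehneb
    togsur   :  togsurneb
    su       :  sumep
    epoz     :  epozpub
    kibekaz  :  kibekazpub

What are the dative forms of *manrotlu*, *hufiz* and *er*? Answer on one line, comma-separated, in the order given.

Looking at the final sound of each stem: -pub when the stem ends in a sibilant (*vurires*, *epoz*, *kibekaz*); -neb when the stem ends in a non-sibilant consonant (*gohkeh*, *togsur*); -mep when the stem ends in a vowel (*talreve*, *uke*, *su*).
The final sound of *manrotlu* is /u/, which is a vowel, so the suffix is -mep, giving *manrotlumep*.
The final sound of *hufiz* is /z/, which is a sibilant, so the suffix is -pub, giving *hufizpub*.
The final sound of *er* is /r/, which is a non-sibilant consonant, so the suffix is -neb, giving *erneb*.

manrotlumep, hufizpub, erneb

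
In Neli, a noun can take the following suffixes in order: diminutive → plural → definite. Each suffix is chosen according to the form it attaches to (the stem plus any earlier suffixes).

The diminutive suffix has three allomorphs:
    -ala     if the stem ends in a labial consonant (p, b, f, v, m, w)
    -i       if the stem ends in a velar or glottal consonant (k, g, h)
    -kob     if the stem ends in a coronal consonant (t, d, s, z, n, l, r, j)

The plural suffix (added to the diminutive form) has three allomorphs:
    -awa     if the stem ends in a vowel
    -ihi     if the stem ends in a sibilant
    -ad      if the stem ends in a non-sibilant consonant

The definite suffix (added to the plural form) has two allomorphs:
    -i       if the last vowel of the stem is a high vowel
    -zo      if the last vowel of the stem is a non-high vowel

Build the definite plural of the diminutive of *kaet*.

kaetkobadzo

*kaet* — final consonant /t/ (coronal) → -kob → *kaetkob*.
Since the final sound of the diminutive form *kaetkob* is /b/ (a non-sibilant consonant), it takes -ad, giving *kaetkobad*.
The last vowel of the plural form *kaetkobad* is /a/, which is a non-high vowel, so the definite suffix is -zo, giving *kaetkobadzo*.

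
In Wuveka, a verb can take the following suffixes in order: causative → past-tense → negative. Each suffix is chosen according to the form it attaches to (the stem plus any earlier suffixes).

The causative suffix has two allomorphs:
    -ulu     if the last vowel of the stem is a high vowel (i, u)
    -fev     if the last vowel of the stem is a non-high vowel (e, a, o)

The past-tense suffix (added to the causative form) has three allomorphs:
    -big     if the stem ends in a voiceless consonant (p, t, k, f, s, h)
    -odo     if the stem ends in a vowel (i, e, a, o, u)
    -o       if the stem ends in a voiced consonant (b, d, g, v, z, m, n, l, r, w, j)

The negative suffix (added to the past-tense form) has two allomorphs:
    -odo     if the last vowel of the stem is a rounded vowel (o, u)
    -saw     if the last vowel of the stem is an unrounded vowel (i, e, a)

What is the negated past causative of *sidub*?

Since the last vowel of *sidub* is /u/ (a high vowel), it takes -ulu, giving *sidubulu*.
Since the final sound of the causative form *sidubulu* is /u/ (a vowel), it takes -odo, giving *sidubuluodo*.
The past-tense form *sidubuluodo* — last vowel /o/ (a rounded vowel) → -odo → *sidubuluodoodo*.

sidubuluodoodo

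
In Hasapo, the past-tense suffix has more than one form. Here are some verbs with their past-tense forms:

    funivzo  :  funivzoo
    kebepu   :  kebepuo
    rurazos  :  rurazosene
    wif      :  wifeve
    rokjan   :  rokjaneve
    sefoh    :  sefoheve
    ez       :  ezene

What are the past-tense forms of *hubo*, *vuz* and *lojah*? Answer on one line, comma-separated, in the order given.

The suffix is conditioned by the final sound: -ene when the stem ends in a sibilant (*rurazos*, *ez*); -eve when the stem ends in a non-sibilant consonant (*wif*, *rokjan*, *sefoh*); -o when the stem ends in a vowel (*funivzo*, *kebepu*).
*hubo* — final sound /o/ (a vowel) → -o → *huboo*.
*vuz* — final sound /z/ (a sibilant) → -ene → *vuzene*.
The final sound of *lojah* is /h/, which is a non-sibilant consonant, so the suffix is -eve, giving *lojaheve*.

huboo, vuzene, lojaheve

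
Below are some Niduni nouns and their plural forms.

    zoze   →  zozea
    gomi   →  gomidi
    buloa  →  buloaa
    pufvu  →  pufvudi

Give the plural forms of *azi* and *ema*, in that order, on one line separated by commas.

azidi, emaa

Looking at the last vowel of each stem: -di when the last vowel of the stem is a high vowel (*gomi*, *pufvu*); -a when the last vowel of the stem is a non-high vowel (*zoze*, *buloa*).
The last vowel of *azi* is /i/, which is a high vowel, so the suffix is -di, giving *azidi*.
Since the last vowel of *ema* is /a/ (a non-high vowel), it takes -a, giving *emaa*.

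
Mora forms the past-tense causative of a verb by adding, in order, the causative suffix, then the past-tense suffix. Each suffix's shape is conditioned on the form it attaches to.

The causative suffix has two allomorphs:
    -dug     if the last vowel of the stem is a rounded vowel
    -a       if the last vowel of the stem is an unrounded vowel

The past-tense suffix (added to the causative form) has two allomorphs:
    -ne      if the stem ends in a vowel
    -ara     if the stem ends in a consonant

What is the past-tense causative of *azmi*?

The last vowel of *azmi* is /i/, which is an unrounded vowel, so the causative suffix is -a, giving *azmia*.
The causative form *azmia*: final sound = /a/, a vowel → -ne → *azmiane*.

azmiane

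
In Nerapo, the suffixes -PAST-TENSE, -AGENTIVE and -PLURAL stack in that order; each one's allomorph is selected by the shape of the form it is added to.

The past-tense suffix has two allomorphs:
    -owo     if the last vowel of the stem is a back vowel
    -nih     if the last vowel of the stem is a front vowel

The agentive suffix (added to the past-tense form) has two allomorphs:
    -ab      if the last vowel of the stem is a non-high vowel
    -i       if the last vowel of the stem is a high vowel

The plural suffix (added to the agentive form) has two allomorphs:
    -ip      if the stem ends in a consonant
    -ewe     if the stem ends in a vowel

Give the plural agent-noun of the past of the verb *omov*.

The last vowel of *omov* is /o/, which is a back vowel, so the past-tense suffix is -owo, giving *omovowo*.
The last vowel of the past-tense form *omovowo* is /o/, which is a non-high vowel, so the agentive suffix is -ab, giving *omovowoab*.
The agentive form *omovowoab* — final sound /b/ (a consonant) → -ip → *omovowoabip*.

omovowoabip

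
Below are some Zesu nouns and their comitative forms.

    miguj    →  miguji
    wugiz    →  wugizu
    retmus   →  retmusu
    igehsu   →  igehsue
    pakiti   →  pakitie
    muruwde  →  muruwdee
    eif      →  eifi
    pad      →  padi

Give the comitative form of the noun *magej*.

Looking at the final sound of each stem: -u when the stem ends in a sibilant (*wugiz*, *retmus*); -i when the stem ends in a non-sibilant consonant (*miguj*, *eif*, *pad*); -e when the stem ends in a vowel (*igehsu*, *pakiti*, *muruwde*).
The final sound of *magej* is /j/, which is a non-sibilant consonant, so the suffix is -i, giving *mageji*.

mageji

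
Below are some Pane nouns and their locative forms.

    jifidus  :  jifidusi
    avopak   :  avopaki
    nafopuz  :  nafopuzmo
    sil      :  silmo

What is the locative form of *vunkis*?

The suffix is conditioned by the final consonant: -i when the stem ends in a voiceless consonant (*jifidus*, *avopak*); -mo when the stem ends in a voiced consonant (*nafopuz*, *sil*).
The final consonant of *vunkis* is /s/, which is voiceless, so the suffix is -i, giving *vunkisi*.

vunkisi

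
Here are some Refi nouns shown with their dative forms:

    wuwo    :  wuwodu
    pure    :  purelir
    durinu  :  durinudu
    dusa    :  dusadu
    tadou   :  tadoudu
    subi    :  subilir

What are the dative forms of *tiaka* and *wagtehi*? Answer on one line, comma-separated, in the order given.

Looking at the last vowel of each stem: -lir when the last vowel of the stem is a front vowel (*pure*, *subi*); -du when the last vowel of the stem is a back vowel (*wuwo*, *durinu*, *dusa*, *tadou*).
Since the last vowel of *tiaka* is /a/ (a back vowel), it takes -du, giving *tiakadu*.
*wagtehi* — last vowel /i/ (a front vowel) → -lir → *wagtehilir*.

tiakadu, wagtehilir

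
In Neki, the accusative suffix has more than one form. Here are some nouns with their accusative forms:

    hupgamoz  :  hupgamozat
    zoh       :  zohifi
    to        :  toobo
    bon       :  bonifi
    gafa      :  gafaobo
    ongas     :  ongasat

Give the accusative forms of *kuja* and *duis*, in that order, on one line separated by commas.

kujaobo, duisat

The suffix is conditioned by the final sound: -at when the stem ends in a sibilant (*hupgamoz*, *ongas*); -ifi when the stem ends in a non-sibilant consonant (*zoh*, *bon*); -obo when the stem ends in a vowel (*to*, *gafa*).
*kuja*: final sound = /a/, a vowel → -obo → *kujaobo*.
*duis*: final sound = /s/, a sibilant → -at → *duisat*.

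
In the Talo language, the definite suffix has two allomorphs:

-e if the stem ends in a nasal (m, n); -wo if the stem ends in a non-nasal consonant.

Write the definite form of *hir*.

*hir*: final consonant = /r/, non-nasal → -wo → *hirwo*.

hirwo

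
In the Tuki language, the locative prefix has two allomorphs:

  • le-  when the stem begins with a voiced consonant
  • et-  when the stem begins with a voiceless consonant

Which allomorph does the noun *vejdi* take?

The first consonant of *vejdi* is /v/, which is voiced, so the prefix is le-.

le-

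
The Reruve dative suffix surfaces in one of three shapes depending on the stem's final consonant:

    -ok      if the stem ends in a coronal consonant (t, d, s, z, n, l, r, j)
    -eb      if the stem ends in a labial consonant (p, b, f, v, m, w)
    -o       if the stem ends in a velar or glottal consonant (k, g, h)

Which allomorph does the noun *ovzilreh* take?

*ovzilreh*: final consonant = /h/, velar/glottal → -o.

-o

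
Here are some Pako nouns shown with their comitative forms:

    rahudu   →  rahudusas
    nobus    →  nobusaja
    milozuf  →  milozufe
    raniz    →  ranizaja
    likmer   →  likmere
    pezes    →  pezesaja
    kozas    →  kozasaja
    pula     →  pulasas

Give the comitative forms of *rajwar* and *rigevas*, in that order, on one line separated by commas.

The pattern is sibilance of the final sound: -aja when the stem ends in a sibilant (*nobus*, *raniz*, *pezes*, *kozas*); -e when the stem ends in a non-sibilant consonant (*milozuf*, *likmer*); -sas when the stem ends in a vowel (*rahudu*, *pula*).
*rajwar* — final sound /r/ (a non-sibilant consonant) → -e → *rajware*.
Since the final sound of *rigevas* is /s/ (a sibilant), it takes -aja, giving *rigevasaja*.

rajware, rigevasaja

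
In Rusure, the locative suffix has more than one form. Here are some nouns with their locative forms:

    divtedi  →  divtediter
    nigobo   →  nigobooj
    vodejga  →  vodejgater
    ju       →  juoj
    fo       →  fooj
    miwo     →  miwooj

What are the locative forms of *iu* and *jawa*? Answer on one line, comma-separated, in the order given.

iuoj, jawater

The alternation tracks the last vowel of the stem — -oj when the last vowel of the stem is a rounded vowel (*nigobo*, *ju*, *fo*, *miwo*); -ter when the last vowel of the stem is an unrounded vowel (*divtedi*, *vodejga*).
*iu* — last vowel /u/ (a rounded vowel) → -oj → *iuoj*.
*jawa* — last vowel /a/ (an unrounded vowel) → -ter → *jawater*.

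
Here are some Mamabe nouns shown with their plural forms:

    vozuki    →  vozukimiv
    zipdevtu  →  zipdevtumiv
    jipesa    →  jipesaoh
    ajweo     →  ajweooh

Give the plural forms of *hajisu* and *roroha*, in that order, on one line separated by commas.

hajisumiv, rorohaoh

The suffix is conditioned by the last vowel: -miv when the last vowel of the stem is a high vowel (*vozuki*, *zipdevtu*); -oh when the last vowel of the stem is a non-high vowel (*jipesa*, *ajweo*).
The last vowel of *hajisu* is /u/, which is a high vowel, so the suffix is -miv, giving *hajisumiv*.
*roroha* — last vowel /a/ (a non-high vowel) → -oh → *rorohaoh*.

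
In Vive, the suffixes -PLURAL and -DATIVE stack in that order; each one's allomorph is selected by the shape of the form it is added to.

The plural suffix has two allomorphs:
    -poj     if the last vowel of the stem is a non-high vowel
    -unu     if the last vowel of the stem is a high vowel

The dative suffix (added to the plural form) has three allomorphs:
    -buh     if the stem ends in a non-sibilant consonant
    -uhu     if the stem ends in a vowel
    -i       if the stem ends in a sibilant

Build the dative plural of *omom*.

Since the last vowel of *omom* is /o/ (a non-high vowel), it takes -poj, giving *omompoj*.
Since the final sound of the plural form *omompoj* is /j/ (a non-sibilant consonant), it takes -buh, giving *omompojbuh*.

omompojbuh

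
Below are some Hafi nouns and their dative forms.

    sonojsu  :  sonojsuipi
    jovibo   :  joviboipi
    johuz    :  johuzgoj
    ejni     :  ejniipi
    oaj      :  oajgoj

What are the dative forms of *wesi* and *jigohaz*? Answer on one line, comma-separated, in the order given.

wesiipi, jigohazgoj

The pattern is consonant vs. vowel: -goj when the stem ends in a consonant (*johuz*, *oaj*); -ipi when the stem ends in a vowel (*sonojsu*, *jovibo*, *ejni*).
*wesi*: final sound = /i/, a vowel → -ipi → *wesiipi*.
*jigohaz* — final sound /z/ (a consonant) → -goj → *jigohazgoj*.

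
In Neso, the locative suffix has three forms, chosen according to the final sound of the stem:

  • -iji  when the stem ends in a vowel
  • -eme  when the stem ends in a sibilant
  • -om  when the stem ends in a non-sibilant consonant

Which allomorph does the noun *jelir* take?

Since the final sound of *jelir* is /r/ (a non-sibilant consonant), it takes -om.

-om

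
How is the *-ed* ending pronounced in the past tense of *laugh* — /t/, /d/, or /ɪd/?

The stem *laugh* ends in a voiceless consonant other than /t/.
The -ed suffix is realized as /ɪd/ after /t, d/; as /t/ after other voiceless consonants; and as /d/ after other voiced sounds.
So -ed on *laugh* is pronounced /t/.

/t/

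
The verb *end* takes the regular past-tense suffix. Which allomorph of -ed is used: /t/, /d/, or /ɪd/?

/ɪd/

The stem *end* ends in /t/ or /d/.
The -ed suffix is realized as /ɪd/ after /t, d/; as /t/ after other voiceless consonants; and as /d/ after other voiced sounds.
So -ed on *end* is pronounced /ɪd/.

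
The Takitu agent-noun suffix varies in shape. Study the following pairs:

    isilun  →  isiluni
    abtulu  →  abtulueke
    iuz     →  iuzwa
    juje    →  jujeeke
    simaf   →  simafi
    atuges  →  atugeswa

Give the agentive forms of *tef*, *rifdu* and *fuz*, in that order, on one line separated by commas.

tefi, rifdueke, fuzwa

The alternation tracks the final sound of the stem — -wa when the stem ends in a sibilant (*iuz*, *atuges*); -i when the stem ends in a non-sibilant consonant (*isilun*, *simaf*); -eke when the stem ends in a vowel (*abtulu*, *juje*).
*tef*: final sound = /f/, a non-sibilant consonant → -i → *tefi*.
Since the final sound of *rifdu* is /u/ (a vowel), it takes -eke, giving *rifdueke*.
*fuz* — final sound /z/ (a sibilant) → -wa → *fuzwa*.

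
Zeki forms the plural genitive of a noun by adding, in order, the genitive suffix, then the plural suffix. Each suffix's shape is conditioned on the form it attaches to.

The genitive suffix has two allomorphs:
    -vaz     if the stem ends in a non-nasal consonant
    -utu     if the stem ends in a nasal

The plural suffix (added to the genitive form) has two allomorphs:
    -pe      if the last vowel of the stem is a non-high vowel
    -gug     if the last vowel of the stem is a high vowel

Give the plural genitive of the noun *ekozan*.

ekozanutugug

The final consonant of *ekozan* is /n/, which is a nasal, so the genitive suffix is -utu, giving *ekozanutu*.
The genitive form *ekozanutu*: last vowel = /u/, a high vowel → -gug → *ekozanutugug*.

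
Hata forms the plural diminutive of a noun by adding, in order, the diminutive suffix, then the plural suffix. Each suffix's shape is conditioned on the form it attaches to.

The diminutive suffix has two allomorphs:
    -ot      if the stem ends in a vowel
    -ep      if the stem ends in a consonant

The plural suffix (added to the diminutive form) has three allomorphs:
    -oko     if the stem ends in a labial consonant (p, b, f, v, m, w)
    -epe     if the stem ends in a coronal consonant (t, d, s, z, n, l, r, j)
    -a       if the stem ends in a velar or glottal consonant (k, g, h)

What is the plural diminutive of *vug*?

vugepoko

*vug* — final sound /g/ (a consonant) → -ep → *vugep*.
Since the final consonant of the diminutive form *vugep* is /p/ (labial), it takes -oko, giving *vugepoko*.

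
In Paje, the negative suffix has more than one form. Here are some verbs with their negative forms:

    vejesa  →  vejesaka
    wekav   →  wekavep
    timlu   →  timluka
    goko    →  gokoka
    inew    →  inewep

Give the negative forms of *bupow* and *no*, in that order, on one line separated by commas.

The suffix is conditioned by the final sound: -ep when the stem ends in a consonant (*wekav*, *inew*); -ka when the stem ends in a vowel (*vejesa*, *timlu*, *goko*).
*bupow* — final sound /w/ (a consonant) → -ep → *bupowep*.
*no*: final sound = /o/, a vowel → -ka → *noka*.

bupowep, noka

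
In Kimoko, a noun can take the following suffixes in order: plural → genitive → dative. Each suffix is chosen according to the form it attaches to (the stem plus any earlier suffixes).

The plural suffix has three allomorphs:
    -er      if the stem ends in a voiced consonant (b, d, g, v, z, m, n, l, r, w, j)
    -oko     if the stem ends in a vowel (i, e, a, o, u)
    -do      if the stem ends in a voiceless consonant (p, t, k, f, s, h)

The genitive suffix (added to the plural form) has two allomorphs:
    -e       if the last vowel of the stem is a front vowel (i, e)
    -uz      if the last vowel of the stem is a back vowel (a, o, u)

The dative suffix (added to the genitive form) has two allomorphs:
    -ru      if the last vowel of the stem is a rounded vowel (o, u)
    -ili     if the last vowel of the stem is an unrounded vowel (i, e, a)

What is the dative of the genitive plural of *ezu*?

Since the final sound of *ezu* is /u/ (a vowel), it takes -oko, giving *ezuoko*.
The plural form *ezuoko* — last vowel /o/ (a back vowel) → -uz → *ezuokouz*.
The genitive form *ezuokouz*: last vowel = /u/, a rounded vowel → -ru → *ezuokouzru*.

ezuokouzru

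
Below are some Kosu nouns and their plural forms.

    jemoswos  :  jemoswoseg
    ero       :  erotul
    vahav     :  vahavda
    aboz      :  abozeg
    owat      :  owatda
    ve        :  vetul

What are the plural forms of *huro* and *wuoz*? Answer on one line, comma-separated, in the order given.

hurotul, wuozeg

The suffix is conditioned by the final sound: -eg when the stem ends in a sibilant (*jemoswos*, *aboz*); -da when the stem ends in a non-sibilant consonant (*vahav*, *owat*); -tul when the stem ends in a vowel (*ero*, *ve*).
The final sound of *huro* is /o/, which is a vowel, so the suffix is -tul, giving *hurotul*.
The final sound of *wuoz* is /z/, which is a sibilant, so the suffix is -eg, giving *wuozeg*.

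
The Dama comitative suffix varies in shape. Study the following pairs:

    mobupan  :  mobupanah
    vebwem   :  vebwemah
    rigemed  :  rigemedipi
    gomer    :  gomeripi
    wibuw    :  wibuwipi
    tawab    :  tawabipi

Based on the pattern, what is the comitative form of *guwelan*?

guwelanah

The suffix is conditioned by the final consonant: -ah when the stem ends in a nasal (*mobupan*, *vebwem*); -ipi when the stem ends in a non-nasal consonant (*rigemed*, *gomer*, *wibuw*, *tawab*).
*guwelan* — final consonant /n/ (a nasal) → -ah → *guwelanah*.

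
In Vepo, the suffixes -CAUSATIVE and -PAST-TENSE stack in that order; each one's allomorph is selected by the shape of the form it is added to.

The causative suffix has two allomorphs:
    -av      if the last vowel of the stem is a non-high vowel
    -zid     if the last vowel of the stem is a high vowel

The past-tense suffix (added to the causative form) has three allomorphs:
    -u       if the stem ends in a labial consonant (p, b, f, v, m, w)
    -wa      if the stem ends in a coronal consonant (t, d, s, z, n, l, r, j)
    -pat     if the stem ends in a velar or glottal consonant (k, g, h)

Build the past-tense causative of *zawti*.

The last vowel of *zawti* is /i/, which is a high vowel, so the causative suffix is -zid, giving *zawtizid*.
The causative form *zawtizid*: final consonant = /d/, coronal → -wa → *zawtizidwa*.

zawtizidwa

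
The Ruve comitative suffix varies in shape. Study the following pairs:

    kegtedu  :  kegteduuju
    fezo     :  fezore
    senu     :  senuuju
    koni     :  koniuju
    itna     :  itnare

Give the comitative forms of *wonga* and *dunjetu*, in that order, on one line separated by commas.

The pattern is height harmony: -uju when the last vowel of the stem is a high vowel (*kegtedu*, *senu*, *koni*); -re when the last vowel of the stem is a non-high vowel (*fezo*, *itna*).
The last vowel of *wonga* is /a/, which is a non-high vowel, so the suffix is -re, giving *wongare*.
Since the last vowel of *dunjetu* is /u/ (a high vowel), it takes -uju, giving *dunjetuuju*.

wongare, dunjetuuju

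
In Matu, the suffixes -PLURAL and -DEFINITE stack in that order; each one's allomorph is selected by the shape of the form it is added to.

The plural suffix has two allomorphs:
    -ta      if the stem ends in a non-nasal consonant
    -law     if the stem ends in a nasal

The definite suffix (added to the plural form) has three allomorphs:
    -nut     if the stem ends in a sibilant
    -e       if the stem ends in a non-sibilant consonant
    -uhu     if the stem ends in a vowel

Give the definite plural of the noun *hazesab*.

*hazesab* — final consonant /b/ (non-nasal) → -ta → *hazesabta*.
The plural form *hazesabta*: final sound = /a/, a vowel → -uhu → *hazesabtauhu*.

hazesabtauhu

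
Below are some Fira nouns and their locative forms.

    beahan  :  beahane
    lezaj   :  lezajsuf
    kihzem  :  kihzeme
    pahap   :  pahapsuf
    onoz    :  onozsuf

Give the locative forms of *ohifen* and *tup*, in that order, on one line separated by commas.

ohifene, tupsuf

The pattern is nasality of the final consonant: -e when the stem ends in a nasal (*beahan*, *kihzem*); -suf when the stem ends in a non-nasal consonant (*lezaj*, *pahap*, *onoz*).
The final consonant of *ohifen* is /n/, which is a nasal, so the suffix is -e, giving *ohifene*.
Since the final consonant of *tup* is /p/ (non-nasal), it takes -suf, giving *tupsuf*.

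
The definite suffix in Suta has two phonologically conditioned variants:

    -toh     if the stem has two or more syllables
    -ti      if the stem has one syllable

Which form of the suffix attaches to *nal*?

With one syllable, *nal* takes -ti.

-ti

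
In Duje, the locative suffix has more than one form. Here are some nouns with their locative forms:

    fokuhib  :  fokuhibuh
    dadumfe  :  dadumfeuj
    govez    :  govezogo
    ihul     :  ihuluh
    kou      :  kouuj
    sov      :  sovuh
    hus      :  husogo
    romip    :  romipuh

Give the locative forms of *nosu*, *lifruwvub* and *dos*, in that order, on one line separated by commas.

The pattern is sibilance of the final sound: -ogo when the stem ends in a sibilant (*govez*, *hus*); -uh when the stem ends in a non-sibilant consonant (*fokuhib*, *ihul*, *sov*, *romip*); -uj when the stem ends in a vowel (*dadumfe*, *kou*).
The final sound of *nosu* is /u/, which is a vowel, so the suffix is -uj, giving *nosuuj*.
*lifruwvub* — final sound /b/ (a non-sibilant consonant) → -uh → *lifruwvubuh*.
The final sound of *dos* is /s/, which is a sibilant, so the suffix is -ogo, giving *dosogo*.

nosuuj, lifruwvubuh, dosogo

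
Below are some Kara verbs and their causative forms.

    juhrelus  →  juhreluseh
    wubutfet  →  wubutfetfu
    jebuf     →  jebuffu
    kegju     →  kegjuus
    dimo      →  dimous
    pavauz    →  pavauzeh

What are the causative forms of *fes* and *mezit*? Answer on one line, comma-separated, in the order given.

feseh, mezitfu

The alternation tracks the final sound of the stem — -eh when the stem ends in a sibilant (*juhrelus*, *pavauz*); -fu when the stem ends in a non-sibilant consonant (*wubutfet*, *jebuf*); -us when the stem ends in a vowel (*kegju*, *dimo*).
*fes* — final sound /s/ (a sibilant) → -eh → *feseh*.
*mezit*: final sound = /t/, a non-sibilant consonant → -fu → *mezitfu*.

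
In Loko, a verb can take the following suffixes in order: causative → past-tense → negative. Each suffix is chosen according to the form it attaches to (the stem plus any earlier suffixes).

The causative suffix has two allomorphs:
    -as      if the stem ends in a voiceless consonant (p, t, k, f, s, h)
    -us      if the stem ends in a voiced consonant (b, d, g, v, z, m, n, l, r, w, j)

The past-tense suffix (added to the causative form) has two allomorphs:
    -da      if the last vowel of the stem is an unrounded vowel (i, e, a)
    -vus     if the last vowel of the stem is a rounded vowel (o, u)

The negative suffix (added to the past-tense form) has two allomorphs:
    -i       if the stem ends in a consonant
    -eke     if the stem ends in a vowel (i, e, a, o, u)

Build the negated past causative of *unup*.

unupasdaeke

The final consonant of *unup* is /p/, which is voiceless, so the causative suffix is -as, giving *unupas*.
The last vowel of the causative form *unupas* is /a/, which is an unrounded vowel, so the past-tense suffix is -da, giving *unupasda*.
Since the final sound of the past-tense form *unupasda* is /a/ (a vowel), it takes -eke, giving *unupasdaeke*.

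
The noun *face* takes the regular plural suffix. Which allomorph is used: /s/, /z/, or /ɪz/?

/ɪz/

The stem *face* ends in a sibilant (/s, z, ʃ, ʒ, tʃ, dʒ/).
The plural suffix surfaces as /ɪz/ after sibilants, /s/ after other voiceless consonants, and /z/ after other voiced sounds.
So the plural -s on *face* is pronounced /ɪz/.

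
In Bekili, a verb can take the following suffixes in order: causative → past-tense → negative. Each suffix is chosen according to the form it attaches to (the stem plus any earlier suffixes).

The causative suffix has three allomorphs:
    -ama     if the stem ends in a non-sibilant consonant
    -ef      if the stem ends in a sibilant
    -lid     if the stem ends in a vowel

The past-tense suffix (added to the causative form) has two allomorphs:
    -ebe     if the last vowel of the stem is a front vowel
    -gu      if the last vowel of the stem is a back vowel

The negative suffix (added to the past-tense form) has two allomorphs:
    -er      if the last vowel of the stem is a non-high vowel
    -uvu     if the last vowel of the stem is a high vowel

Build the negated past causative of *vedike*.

vedikelidebeer

*vedike*: final sound = /e/, a vowel → -lid → *vedikelid*.
Since the last vowel of the causative form *vedikelid* is /i/ (a front vowel), it takes -ebe, giving *vedikelidebe*.
The past-tense form *vedikelidebe*: last vowel = /e/, a non-high vowel → -er → *vedikelidebeer*.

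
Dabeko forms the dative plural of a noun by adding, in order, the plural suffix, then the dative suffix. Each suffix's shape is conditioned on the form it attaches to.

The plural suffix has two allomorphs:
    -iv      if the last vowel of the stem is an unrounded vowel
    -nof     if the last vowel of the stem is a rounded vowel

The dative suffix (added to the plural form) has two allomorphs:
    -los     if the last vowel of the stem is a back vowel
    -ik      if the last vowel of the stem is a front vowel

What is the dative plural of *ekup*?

ekupnoflos

*ekup* — last vowel /u/ (a rounded vowel) → -nof → *ekupnof*.
The plural form *ekupnof* — last vowel /o/ (a back vowel) → -los → *ekupnoflos*.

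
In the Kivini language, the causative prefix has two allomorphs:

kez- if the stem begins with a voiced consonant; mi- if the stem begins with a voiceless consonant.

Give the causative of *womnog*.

kezwomnog

Since the first consonant of *womnog* is /w/ (voiced), it takes kez-, giving *kezwomnog*.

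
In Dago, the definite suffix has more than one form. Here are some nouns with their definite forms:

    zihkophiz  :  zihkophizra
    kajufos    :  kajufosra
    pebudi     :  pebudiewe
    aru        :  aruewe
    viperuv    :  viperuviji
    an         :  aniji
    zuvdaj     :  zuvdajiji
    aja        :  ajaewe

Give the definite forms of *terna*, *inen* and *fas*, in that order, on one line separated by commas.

Looking at the final sound of each stem: -ra when the stem ends in a sibilant (*zihkophiz*, *kajufos*); -iji when the stem ends in a non-sibilant consonant (*viperuv*, *an*, *zuvdaj*); -ewe when the stem ends in a vowel (*pebudi*, *aru*, *aja*).
The final sound of *terna* is /a/, which is a vowel, so the suffix is -ewe, giving *ternaewe*.
Since the final sound of *inen* is /n/ (a non-sibilant consonant), it takes -iji, giving *ineniji*.
Since the final sound of *fas* is /s/ (a sibilant), it takes -ra, giving *fasra*.

ternaewe, ineniji, fasra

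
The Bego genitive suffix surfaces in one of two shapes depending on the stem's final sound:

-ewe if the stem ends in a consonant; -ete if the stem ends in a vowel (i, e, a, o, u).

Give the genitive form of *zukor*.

zukorewe

Since the final sound of *zukor* is /r/ (a consonant), it takes -ewe, giving *zukorewe*.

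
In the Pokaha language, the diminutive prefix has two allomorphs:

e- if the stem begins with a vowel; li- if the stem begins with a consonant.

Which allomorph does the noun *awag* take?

e-

*awag*: first sound = /a/, a vowel → e-.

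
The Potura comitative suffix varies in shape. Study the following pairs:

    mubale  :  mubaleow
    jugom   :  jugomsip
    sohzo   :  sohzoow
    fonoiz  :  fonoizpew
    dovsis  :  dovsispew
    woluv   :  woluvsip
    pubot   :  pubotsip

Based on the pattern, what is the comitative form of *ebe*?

The pattern is sibilance of the final sound: -pew when the stem ends in a sibilant (*fonoiz*, *dovsis*); -sip when the stem ends in a non-sibilant consonant (*jugom*, *woluv*, *pubot*); -ow when the stem ends in a vowel (*mubale*, *sohzo*).
*ebe* — final sound /e/ (a vowel) → -ow → *ebeow*.

ebeow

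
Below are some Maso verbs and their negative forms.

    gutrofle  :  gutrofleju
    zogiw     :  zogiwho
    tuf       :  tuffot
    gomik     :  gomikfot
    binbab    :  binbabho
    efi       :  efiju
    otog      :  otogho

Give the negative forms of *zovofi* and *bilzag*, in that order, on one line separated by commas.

zovofiju, bilzagho

The alternation tracks the final sound of the stem — -fot when the stem ends in a voiceless consonant (*tuf*, *gomik*); -ho when the stem ends in a voiced consonant (*zogiw*, *binbab*, *otog*); -ju when the stem ends in a vowel (*gutrofle*, *efi*).
The final sound of *zovofi* is /i/, which is a vowel, so the suffix is -ju, giving *zovofiju*.
*bilzag* — final sound /g/ (a voiced consonant) → -ho → *bilzagho*.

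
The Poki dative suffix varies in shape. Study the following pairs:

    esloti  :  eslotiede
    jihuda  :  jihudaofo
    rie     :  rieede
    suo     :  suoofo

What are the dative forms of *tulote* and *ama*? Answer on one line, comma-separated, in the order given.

The suffix is conditioned by the last vowel: -ede when the last vowel of the stem is a front vowel (*esloti*, *rie*); -ofo when the last vowel of the stem is a back vowel (*jihuda*, *suo*).
Since the last vowel of *tulote* is /e/ (a front vowel), it takes -ede, giving *tuloteede*.
Since the last vowel of *ama* is /a/ (a back vowel), it takes -ofo, giving *amaofo*.

tuloteede, amaofo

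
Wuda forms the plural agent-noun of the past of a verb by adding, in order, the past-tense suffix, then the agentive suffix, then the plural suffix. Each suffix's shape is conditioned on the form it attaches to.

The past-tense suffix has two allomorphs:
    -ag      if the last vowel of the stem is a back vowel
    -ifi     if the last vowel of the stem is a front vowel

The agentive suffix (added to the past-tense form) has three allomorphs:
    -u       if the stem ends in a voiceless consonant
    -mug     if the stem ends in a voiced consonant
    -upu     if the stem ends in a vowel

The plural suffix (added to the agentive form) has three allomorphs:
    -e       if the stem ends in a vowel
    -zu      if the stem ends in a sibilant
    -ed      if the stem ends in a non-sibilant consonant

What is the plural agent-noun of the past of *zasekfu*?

*zasekfu* — last vowel /u/ (a back vowel) → -ag → *zasekfuag*.
The final sound of the past-tense form *zasekfuag* is /g/, which is a voiced consonant, so the agentive suffix is -mug, giving *zasekfuagmug*.
The agentive form *zasekfuagmug* — final sound /g/ (a non-sibilant consonant) → -ed → *zasekfuagmuged*.

zasekfuagmuged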